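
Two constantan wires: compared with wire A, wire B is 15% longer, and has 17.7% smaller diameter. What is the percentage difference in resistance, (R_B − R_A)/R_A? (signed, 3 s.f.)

R ∝ L/d², so R_B/R_A = (1 + 15/100) × (1 − 17.7/100)⁻²
= 1.15 × 1.476 = 1.698
(R_B − R_A)/R_A = 1.698 − 1 = 69.8%

69.8%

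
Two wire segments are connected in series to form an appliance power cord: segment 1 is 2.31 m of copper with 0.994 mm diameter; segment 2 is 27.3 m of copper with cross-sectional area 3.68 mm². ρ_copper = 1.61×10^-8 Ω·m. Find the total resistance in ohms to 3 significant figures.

Segment 1: A = π(d/2)² = π(4.9700e-04 m)² = 7.760e-07 m²
R₁ = ρL/A = (1.61×10^-8)(2.31)/(7.760e-07) = 0.04793 Ω
Segment 2: A = 3.68 mm² = 3.680e-06 m²
R₂ = (1.61×10^-8)(27.3)/(3.680e-06) = 0.1194 Ω
R = R₁ + R₂ = 0.167 Ω

0.167 Ω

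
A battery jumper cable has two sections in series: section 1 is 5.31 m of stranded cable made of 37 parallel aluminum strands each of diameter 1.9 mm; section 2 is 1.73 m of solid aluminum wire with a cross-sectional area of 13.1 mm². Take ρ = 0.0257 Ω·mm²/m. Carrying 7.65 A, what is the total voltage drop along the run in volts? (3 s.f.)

ρ = 0.0257 Ω·mm²/m = 2.57×10^-8 Ω·m
Section 1: A_strand = π(9.5000e-04)² = 2.835e-06 m²; R₁ = ρL/(N·A_s) = (2.57×10^-8)(5.31)/(37×2.835e-06) = 0.001301 Ω
Section 2: A = 13.1 mm² = 1.310e-05 m²
R₂ = (2.57×10^-8)(1.73)/(1.310e-05) = 0.003394 Ω
R = R₁ + R₂ = 0.004695 Ω
V = IR = 7.65 × 0.004695 = 0.0359 V

0.0359 V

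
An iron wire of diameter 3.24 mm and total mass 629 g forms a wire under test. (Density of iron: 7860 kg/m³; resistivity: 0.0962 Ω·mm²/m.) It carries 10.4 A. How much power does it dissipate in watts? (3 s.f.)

ρ = 0.0962 Ω·mm²/m = 9.62×10^-8 Ω·m
A = π(d/2)² = π(1.6200e-03 m)² = 8.2448e-06 m²
L = m/(density·A) = 0.629/(7860×8.2448e-06) = 9.706 m
R = ρL/A = (9.62×10^-8)(9.706)/(8.2448e-06) = 0.1133 Ω
P = I²R = (10.4)² × 0.1133 = 12.2 W

12.2 W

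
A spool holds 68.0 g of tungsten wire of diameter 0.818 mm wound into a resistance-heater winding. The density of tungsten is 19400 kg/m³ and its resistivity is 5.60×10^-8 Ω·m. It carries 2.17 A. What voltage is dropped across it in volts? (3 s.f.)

A = π(d/2)² = π(4.0900e-04 m)² = 5.2553e-07 m²
L = m/(density·A) = 0.068/(19400×5.2553e-07) = 6.67 m
R = ρL/A = (5.60×10^-8)(6.67)/(5.2553e-07) = 0.7107 Ω
V = IR = 2.17 × 0.7107 = 1.54 V

1.54 V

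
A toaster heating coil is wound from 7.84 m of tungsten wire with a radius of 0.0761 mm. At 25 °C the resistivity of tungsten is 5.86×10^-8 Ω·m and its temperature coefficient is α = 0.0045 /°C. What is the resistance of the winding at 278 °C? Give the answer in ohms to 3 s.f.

A = πr² = π(7.6100e-05 m)² = 1.819e-08 m²
R₍25°C₎ = ρL/A = (5.86×10^-8)(7.84)/(1.819e-08) = 25.25 Ω
R = R₀(1 + αΔT) = 25.25(1 + 0.0045×253) = 54.0 Ω

54.0 Ω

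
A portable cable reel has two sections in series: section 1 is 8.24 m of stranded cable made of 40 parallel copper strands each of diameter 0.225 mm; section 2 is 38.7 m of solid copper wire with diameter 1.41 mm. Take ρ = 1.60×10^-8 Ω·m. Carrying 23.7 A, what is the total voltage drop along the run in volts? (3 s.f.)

Section 1: A_strand = π(1.1250e-04)² = 3.976e-08 m²; R₁ = ρL/(N·A_s) = (1.60×10^-8)(8.24)/(40×3.976e-08) = 0.0829 Ω
Section 2: A = π(d/2)² = π(7.0500e-04 m)² = 1.561e-06 m²
R₂ = (1.60×10^-8)(38.7)/(1.561e-06) = 0.3966 Ω
R = R₁ + R₂ = 0.4795 Ω
V = IR = 23.7 × 0.4795 = 11.4 V

11.4 V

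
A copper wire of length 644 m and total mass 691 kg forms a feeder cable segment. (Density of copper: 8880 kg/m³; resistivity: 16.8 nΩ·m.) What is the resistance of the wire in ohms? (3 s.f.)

ρ = 16.8 nΩ·m = 1.68×10^-8 Ω·m
A = m/(density·L) = 691/(8880×644) = 1.2083e-04 m²
R = ρL/A = (1.68×10^-8)(644)/(1.2083e-04) = 0.0895 Ω

0.0895 Ω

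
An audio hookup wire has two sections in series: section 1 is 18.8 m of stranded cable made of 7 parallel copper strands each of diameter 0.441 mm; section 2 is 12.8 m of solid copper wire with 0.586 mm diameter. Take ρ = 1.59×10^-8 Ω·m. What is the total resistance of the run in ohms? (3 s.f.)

1.03 Ω

Section 1: A_strand = π(2.2050e-04)² = 1.527e-07 m²; R₁ = ρL/(N·A_s) = (1.59×10^-8)(18.8)/(7×1.527e-07) = 0.2796 Ω
Section 2: A = π(d/2)² = π(2.9300e-04 m)² = 2.697e-07 m²
R₂ = (1.59×10^-8)(12.8)/(2.697e-07) = 0.7546 Ω
R = R₁ + R₂ = 1.03 Ω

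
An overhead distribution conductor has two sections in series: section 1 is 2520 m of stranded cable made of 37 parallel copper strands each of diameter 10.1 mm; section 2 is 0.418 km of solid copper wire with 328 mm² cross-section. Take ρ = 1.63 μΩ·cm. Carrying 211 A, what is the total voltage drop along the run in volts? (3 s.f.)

ρ = 1.63 μΩ·cm = 1.63×10^-8 Ω·m
Section 1: A_strand = π(5.0500e-03)² = 8.012e-05 m²; R₁ = ρL/(N·A_s) = (1.63×10^-8)(2520)/(37×8.012e-05) = 0.01386 Ω
Section 2: A = 328 mm² = 3.280e-04 m²
R₂ = (1.63×10^-8)(418)/(3.280e-04) = 0.02077 Ω
R = R₁ + R₂ = 0.03463 Ω
V = IR = 211 × 0.03463 = 7.31 V

7.31 V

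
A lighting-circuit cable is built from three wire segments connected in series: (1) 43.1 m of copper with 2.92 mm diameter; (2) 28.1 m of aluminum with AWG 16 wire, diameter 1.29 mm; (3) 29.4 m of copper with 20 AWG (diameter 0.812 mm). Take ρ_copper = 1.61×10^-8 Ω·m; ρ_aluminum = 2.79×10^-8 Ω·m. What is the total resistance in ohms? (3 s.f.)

1.62 Ω

Seg 1: A = π(d/2)² = π(1.4600e-03 m)² = 6.697e-06 m²
R_1 = (1.61×10^-8)(43.1)/(6.697e-06) = 0.1036 Ω
Seg 2: A = π(1.29/2 mm)² = π(6.4500e-04 m)² = 1.307e-06 m²
R_2 = (2.79×10^-8)(28.1)/(1.307e-06) = 0.5998 Ω
Seg 3: A = π(0.812/2 mm)² = π(4.0600e-04 m)² = 5.178e-07 m²
R_3 = (1.61×10^-8)(29.4)/(5.178e-07) = 0.9141 Ω
R_total = R_1 + R_2 + R_3 = 1.62 Ω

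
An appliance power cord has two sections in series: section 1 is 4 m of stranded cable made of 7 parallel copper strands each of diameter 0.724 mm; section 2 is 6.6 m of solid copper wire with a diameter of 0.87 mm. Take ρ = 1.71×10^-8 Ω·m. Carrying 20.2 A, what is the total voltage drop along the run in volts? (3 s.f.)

4.31 V

Section 1: A_strand = π(3.6200e-04)² = 4.117e-07 m²; R₁ = ρL/(N·A_s) = (1.71×10^-8)(4)/(7×4.117e-07) = 0.02374 Ω
Section 2: A = π(d/2)² = π(4.3500e-04 m)² = 5.945e-07 m²
R₂ = (1.71×10^-8)(6.6)/(5.945e-07) = 0.1899 Ω
R = R₁ + R₂ = 0.2136 Ω
V = IR = 20.2 × 0.2136 = 4.31 V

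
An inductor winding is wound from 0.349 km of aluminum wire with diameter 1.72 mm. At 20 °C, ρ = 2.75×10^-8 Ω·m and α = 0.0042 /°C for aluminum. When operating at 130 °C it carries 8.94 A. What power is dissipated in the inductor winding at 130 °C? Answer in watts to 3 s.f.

483 W

A = π(d/2)² = π(8.6000e-04 m)² = 2.324e-06 m²
R₍20₎ = ρL/A = (2.75×10^-8)(349)/(2.324e-06) = 4.131 Ω
R₍130₎ = R₍20₎(1 + αΔT) = 4.131 × (1 + 0.0042×110) = 6.039 Ω
P = I²R = (8.94)² × 6.039 = 483 W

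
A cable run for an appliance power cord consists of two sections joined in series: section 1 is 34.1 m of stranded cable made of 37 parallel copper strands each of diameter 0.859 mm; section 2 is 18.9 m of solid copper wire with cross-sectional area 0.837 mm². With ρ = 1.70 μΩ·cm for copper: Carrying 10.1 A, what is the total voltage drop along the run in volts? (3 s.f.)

4.15 V

ρ = 1.70 μΩ·cm = 1.70×10^-8 Ω·m
Section 1: A_strand = π(4.2950e-04)² = 5.795e-07 m²; R₁ = ρL/(N·A_s) = (1.70×10^-8)(34.1)/(37×5.795e-07) = 0.02703 Ω
Section 2: A = 0.837 mm² = 8.370e-07 m²
R₂ = (1.70×10^-8)(18.9)/(8.370e-07) = 0.3839 Ω
R = R₁ + R₂ = 0.4109 Ω
V = IR = 10.1 × 0.4109 = 4.15 V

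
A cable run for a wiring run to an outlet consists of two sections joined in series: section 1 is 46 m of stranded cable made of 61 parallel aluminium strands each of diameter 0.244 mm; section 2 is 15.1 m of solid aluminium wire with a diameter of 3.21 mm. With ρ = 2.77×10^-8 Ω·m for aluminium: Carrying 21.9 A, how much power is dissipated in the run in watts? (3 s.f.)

239 W

Section 1: A_strand = π(1.2200e-04)² = 4.676e-08 m²; R₁ = ρL/(N·A_s) = (2.77×10^-8)(46)/(61×4.676e-08) = 0.4467 Ω
Section 2: A = π(d/2)² = π(1.6050e-03 m)² = 8.093e-06 m²
R₂ = (2.77×10^-8)(15.1)/(8.093e-06) = 0.05168 Ω
R = R₁ + R₂ = 0.4984 Ω
P = I²R = (21.9)² × 0.4984 = 239 W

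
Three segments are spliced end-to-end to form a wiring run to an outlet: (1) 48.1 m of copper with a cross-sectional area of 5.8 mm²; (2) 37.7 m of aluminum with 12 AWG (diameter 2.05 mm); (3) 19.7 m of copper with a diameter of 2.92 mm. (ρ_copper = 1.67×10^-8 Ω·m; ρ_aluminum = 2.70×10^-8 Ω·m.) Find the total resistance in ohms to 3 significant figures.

0.496 Ω

Seg 1: A = 5.8 mm² = 5.800e-06 m²
R_1 = (1.67×10^-8)(48.1)/(5.800e-06) = 0.1385 Ω
Seg 2: A = π(2.05/2 mm)² = π(1.0250e-03 m)² = 3.301e-06 m²
R_2 = (2.70×10^-8)(37.7)/(3.301e-06) = 0.3084 Ω
Seg 3: A = π(d/2)² = π(1.4600e-03 m)² = 6.697e-06 m²
R_3 = (1.67×10^-8)(19.7)/(6.697e-06) = 0.04913 Ω
R_total = R_1 + R_2 + R_3 = 0.496 Ω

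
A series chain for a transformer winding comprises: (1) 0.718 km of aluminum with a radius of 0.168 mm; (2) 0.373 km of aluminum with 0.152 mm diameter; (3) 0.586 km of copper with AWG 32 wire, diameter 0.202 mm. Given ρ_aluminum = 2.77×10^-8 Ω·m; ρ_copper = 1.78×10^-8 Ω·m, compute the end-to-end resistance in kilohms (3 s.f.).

Seg 1: A = πr² = π(1.6800e-04 m)² = 8.867e-08 m²
R_1 = (2.77×10^-8)(718)/(8.867e-08) = 224.3 Ω
Seg 2: A = π(d/2)² = π(7.6000e-05 m)² = 1.815e-08 m²
R_2 = (2.77×10^-8)(373)/(1.815e-08) = 569.4 Ω
Seg 3: A = π(0.202/2 mm)² = π(1.0100e-04 m)² = 3.205e-08 m²
R_3 = (1.78×10^-8)(586)/(3.205e-08) = 325.5 Ω
R_total = R_1 + R_2 + R_3 = 1.12 kΩ

1.12 kΩ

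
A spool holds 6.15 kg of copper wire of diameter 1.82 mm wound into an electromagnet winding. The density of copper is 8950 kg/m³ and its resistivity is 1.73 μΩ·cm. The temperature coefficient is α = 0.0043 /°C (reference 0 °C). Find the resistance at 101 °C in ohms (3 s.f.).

2.52 Ω

ρ = 1.73 μΩ·cm = 1.73×10^-8 Ω·m
A = π(d/2)² = π(9.1000e-04 m)² = 2.6016e-06 m²
L = m/(density·A) = 6.15/(8950×2.6016e-06) = 264.1 m
R = ρL/A = (1.73×10^-8)(264.1)/(2.6016e-06) = 1.756 Ω
R(101 °C) = 1.756 × (1 + 0.0043×101) = 2.52 Ω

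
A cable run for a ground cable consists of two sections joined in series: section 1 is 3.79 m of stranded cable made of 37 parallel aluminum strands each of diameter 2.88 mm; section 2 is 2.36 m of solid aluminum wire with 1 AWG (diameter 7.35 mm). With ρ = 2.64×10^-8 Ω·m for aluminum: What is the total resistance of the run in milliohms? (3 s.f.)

1.88 mΩ

Section 1: A_strand = π(1.4400e-03)² = 6.514e-06 m²; R₁ = ρL/(N·A_s) = (2.64×10^-8)(3.79)/(37×6.514e-06) = 4.151×10^-4 Ω
Section 2: A = π(7.35/2 mm)² = π(3.6750e-03 m)² = 4.243e-05 m²
R₂ = (2.64×10^-8)(2.36)/(4.243e-05) = 0.001468 Ω
R = R₁ + R₂ = 1.88 mΩ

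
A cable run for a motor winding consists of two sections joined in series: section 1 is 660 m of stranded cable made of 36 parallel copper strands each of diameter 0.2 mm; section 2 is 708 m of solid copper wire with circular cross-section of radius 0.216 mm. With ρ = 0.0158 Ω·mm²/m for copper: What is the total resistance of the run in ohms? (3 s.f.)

85.5 Ω

ρ = 0.0158 Ω·mm²/m = 1.58×10^-8 Ω·m
Section 1: A_strand = π(1.0000e-04)² = 3.142e-08 m²; R₁ = ρL/(N·A_s) = (1.58×10^-8)(660)/(36×3.142e-08) = 9.22 Ω
Section 2: A = πr² = π(2.1600e-04 m)² = 1.466e-07 m²
R₂ = (1.58×10^-8)(708)/(1.466e-07) = 76.32 Ω
R = R₁ + R₂ = 85.5 Ω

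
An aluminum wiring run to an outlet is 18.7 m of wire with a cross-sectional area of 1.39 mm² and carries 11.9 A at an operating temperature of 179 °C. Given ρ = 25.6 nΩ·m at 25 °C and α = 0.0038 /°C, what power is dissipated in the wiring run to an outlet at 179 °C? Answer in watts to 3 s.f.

77.3 W

ρ = 25.6 nΩ·m = 2.56×10^-8 Ω·m
A = 1.39 mm² = 1.390e-06 m²
R₍25₎ = ρL/A = (2.56×10^-8)(18.7)/(1.390e-06) = 0.3444 Ω
R₍179₎ = R₍25₎(1 + αΔT) = 0.3444 × (1 + 0.0038×154) = 0.5459 Ω
P = I²R = (11.9)² × 0.5459 = 77.3 W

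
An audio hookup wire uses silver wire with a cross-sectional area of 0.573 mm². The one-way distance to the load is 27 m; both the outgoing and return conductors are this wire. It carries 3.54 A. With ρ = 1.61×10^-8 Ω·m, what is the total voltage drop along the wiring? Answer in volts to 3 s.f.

A = 0.573 mm² = 5.730e-07 m²
Total conductor length (both ways) L = 2 × 27 = 54 m
R = ρL/A = (1.61×10^-8)(54)/(5.730e-07) = 1.517 Ω
V = IR = 3.54 × 1.517 = 5.37 V

5.37 V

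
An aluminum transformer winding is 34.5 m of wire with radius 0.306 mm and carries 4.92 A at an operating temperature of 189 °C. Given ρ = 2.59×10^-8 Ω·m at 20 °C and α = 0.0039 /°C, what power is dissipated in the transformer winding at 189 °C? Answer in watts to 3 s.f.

122 W

A = πr² = π(3.0600e-04 m)² = 2.942e-07 m²
R₍20₎ = ρL/A = (2.59×10^-8)(34.5)/(2.942e-07) = 3.038 Ω
R₍189₎ = R₍20₎(1 + αΔT) = 3.038 × (1 + 0.0039×169) = 5.04 Ω
P = I²R = (4.92)² × 5.04 = 122 W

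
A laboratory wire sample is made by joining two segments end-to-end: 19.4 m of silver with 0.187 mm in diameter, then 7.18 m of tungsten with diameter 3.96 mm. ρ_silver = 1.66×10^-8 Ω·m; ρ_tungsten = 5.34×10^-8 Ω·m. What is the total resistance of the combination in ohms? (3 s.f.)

11.8 Ω

Segment 1: A = π(d/2)² = π(9.3500e-05 m)² = 2.746e-08 m²
R₁ = ρL/A = (1.66×10^-8)(19.4)/(2.746e-08) = 11.73 Ω
Segment 2: A = π(d/2)² = π(1.9800e-03 m)² = 1.232e-05 m²
R₂ = (5.34×10^-8)(7.18)/(1.232e-05) = 0.03113 Ω
R = R₁ + R₂ = 11.8 Ω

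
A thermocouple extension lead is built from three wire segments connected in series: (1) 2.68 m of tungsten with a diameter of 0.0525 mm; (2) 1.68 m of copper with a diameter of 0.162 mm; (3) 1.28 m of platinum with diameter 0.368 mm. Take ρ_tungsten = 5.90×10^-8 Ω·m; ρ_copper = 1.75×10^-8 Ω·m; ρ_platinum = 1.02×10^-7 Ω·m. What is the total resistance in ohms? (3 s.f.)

75.7 Ω

Seg 1: A = π(d/2)² = π(2.6250e-05 m)² = 2.165e-09 m²
R_1 = (5.90×10^-8)(2.68)/(2.165e-09) = 73.04 Ω
Seg 2: A = π(d/2)² = π(8.1000e-05 m)² = 2.061e-08 m²
R_2 = (1.75×10^-8)(1.68)/(2.061e-08) = 1.426 Ω
Seg 3: A = π(d/2)² = π(1.8400e-04 m)² = 1.064e-07 m²
R_3 = (1.02×10^-7)(1.28)/(1.064e-07) = 1.228 Ω
R_total = R_1 + R_2 + R_3 = 75.7 Ω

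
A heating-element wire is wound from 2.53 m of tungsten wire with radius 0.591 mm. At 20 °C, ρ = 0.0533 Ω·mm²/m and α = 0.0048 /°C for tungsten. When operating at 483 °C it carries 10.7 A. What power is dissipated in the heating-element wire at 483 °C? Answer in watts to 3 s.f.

ρ = 0.0533 Ω·mm²/m = 5.33×10^-8 Ω·m
A = πr² = π(5.9100e-04 m)² = 1.097e-06 m²
R₍20₎ = ρL/A = (5.33×10^-8)(2.53)/(1.097e-06) = 0.1229 Ω
R₍483₎ = R₍20₎(1 + αΔT) = 0.1229 × (1 + 0.0048×463) = 0.396 Ω
P = I²R = (10.7)² × 0.396 = 45.3 W

45.3 W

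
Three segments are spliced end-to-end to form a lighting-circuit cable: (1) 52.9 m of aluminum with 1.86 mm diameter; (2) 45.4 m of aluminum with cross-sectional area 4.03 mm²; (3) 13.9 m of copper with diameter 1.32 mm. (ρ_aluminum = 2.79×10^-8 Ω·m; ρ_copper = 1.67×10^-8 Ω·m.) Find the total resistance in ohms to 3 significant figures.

Seg 1: A = π(d/2)² = π(9.3000e-04 m)² = 2.717e-06 m²
R_1 = (2.79×10^-8)(52.9)/(2.717e-06) = 0.5432 Ω
Seg 2: A = 4.03 mm² = 4.030e-06 m²
R_2 = (2.79×10^-8)(45.4)/(4.030e-06) = 0.3143 Ω
Seg 3: A = π(d/2)² = π(6.6000e-04 m)² = 1.368e-06 m²
R_3 = (1.67×10^-8)(13.9)/(1.368e-06) = 0.1696 Ω
R_total = R_1 + R_2 + R_3 = 1.03 Ω

1.03 Ω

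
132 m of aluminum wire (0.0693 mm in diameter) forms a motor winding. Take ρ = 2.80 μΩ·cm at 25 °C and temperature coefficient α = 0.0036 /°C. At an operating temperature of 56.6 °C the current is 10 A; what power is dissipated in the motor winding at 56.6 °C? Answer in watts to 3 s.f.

ρ = 2.80 μΩ·cm = 2.80×10^-8 Ω·m
A = π(d/2)² = π(3.4650e-05 m)² = 3.772e-09 m²
R₍25₎ = ρL/A = (2.80×10^-8)(132)/(3.772e-09) = 979.9 Ω
R₍56.6₎ = R₍25₎(1 + αΔT) = 979.9 × (1 + 0.0036×31.6) = 1091 Ω
P = I²R = (10)² × 1091 = 1.09×10^5 W

1.09×10^5 W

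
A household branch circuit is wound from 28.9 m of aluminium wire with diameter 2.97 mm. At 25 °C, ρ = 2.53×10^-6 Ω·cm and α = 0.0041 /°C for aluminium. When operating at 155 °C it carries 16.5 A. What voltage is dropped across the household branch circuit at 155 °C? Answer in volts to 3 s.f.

2.67 V

ρ = 2.53×10^-6 Ω·cm = 2.53×10^-8 Ω·m
A = π(d/2)² = π(1.4850e-03 m)² = 6.928e-06 m²
R₍25₎ = ρL/A = (2.53×10^-8)(28.9)/(6.928e-06) = 0.1055 Ω
R₍155₎ = R₍25₎(1 + αΔT) = 0.1055 × (1 + 0.0041×130) = 0.1618 Ω
V = IR = 16.5 × 0.1618 = 2.67 V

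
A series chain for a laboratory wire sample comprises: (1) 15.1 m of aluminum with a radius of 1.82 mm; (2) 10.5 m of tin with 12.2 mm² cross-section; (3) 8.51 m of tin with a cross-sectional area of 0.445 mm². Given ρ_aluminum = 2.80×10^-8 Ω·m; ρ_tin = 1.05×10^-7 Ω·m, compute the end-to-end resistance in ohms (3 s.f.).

Seg 1: A = πr² = π(1.8200e-03 m)² = 1.041e-05 m²
R_1 = (2.80×10^-8)(15.1)/(1.041e-05) = 0.04063 Ω
Seg 2: A = 12.2 mm² = 1.220e-05 m²
R_2 = (1.05×10^-7)(10.5)/(1.220e-05) = 0.09037 Ω
Seg 3: A = 0.445 mm² = 4.450e-07 m²
R_3 = (1.05×10^-7)(8.51)/(4.450e-07) = 2.008 Ω
R_total = R_1 + R_2 + R_3 = 2.14 Ω

2.14 Ω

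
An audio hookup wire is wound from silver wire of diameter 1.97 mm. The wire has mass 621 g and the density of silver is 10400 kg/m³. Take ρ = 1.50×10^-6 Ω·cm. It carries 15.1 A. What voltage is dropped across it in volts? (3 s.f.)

1.46 V

ρ = 1.50×10^-6 Ω·cm = 1.50×10^-8 Ω·m
A = π(d/2)² = π(9.8500e-04 m)² = 3.0481e-06 m²
L = m/(density·A) = 0.621/(10400×3.0481e-06) = 19.59 m
R = ρL/A = (1.50×10^-8)(19.59)/(3.0481e-06) = 0.09641 Ω
V = IR = 15.1 × 0.09641 = 1.46 V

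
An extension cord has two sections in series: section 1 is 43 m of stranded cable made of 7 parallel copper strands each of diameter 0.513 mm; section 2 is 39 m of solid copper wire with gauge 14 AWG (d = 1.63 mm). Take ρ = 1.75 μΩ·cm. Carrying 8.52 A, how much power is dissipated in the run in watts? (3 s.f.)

ρ = 1.75 μΩ·cm = 1.75×10^-8 Ω·m
Section 1: A_strand = π(2.5650e-04)² = 2.067e-07 m²; R₁ = ρL/(N·A_s) = (1.75×10^-8)(43)/(7×2.067e-07) = 0.5201 Ω
Section 2: A = π(1.63/2 mm)² = π(8.1500e-04 m)² = 2.087e-06 m²
R₂ = (1.75×10^-8)(39)/(2.087e-06) = 0.3271 Ω
R = R₁ + R₂ = 0.8472 Ω
P = I²R = (8.52)² × 0.8472 = 61.5 W

61.5 W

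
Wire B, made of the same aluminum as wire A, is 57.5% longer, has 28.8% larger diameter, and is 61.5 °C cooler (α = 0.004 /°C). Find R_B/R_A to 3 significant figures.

0.716

R ∝ ρL/d² with ρ ∝ (1+αΔT), so R_B/R_A = (1 + 57.5/100) × (1 + 28.8/100)⁻² × (1 − 0.004×61.5)
= 1.575 × 0.6028 × 0.754 = 0.716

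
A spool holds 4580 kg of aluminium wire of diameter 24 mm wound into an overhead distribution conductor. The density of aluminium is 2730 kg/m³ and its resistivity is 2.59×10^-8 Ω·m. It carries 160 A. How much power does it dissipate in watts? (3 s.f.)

5440 W

A = π(d/2)² = π(1.2000e-02 m)² = 4.5239e-04 m²
L = m/(density·A) = 4580/(2730×4.5239e-04) = 3708 m
R = ρL/A = (2.59×10^-8)(3708)/(4.5239e-04) = 0.2123 Ω
P = I²R = (160)² × 0.2123 = 5440 W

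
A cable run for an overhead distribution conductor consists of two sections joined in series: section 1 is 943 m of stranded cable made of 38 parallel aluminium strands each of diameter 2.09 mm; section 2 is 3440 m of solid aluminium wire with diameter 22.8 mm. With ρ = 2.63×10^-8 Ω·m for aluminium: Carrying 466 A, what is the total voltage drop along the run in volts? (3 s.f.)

192 V

Section 1: A_strand = π(1.0450e-03)² = 3.431e-06 m²; R₁ = ρL/(N·A_s) = (2.63×10^-8)(943)/(38×3.431e-06) = 0.1902 Ω
Section 2: A = π(d/2)² = π(1.1400e-02 m)² = 4.083e-04 m²
R₂ = (2.63×10^-8)(3440)/(4.083e-04) = 0.2216 Ω
R = R₁ + R₂ = 0.4118 Ω
V = IR = 466 × 0.4118 = 192 V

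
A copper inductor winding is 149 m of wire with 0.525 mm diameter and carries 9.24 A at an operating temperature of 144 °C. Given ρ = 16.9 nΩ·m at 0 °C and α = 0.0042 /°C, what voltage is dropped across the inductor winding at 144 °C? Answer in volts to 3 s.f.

ρ = 16.9 nΩ·m = 1.69×10^-8 Ω·m
A = π(d/2)² = π(2.6250e-04 m)² = 2.165e-07 m²
R₍0₎ = ρL/A = (1.69×10^-8)(149)/(2.165e-07) = 11.63 Ω
R₍144₎ = R₍0₎(1 + αΔT) = 11.63 × (1 + 0.0042×144) = 18.67 Ω
V = IR = 9.24 × 18.67 = 172 V

172 V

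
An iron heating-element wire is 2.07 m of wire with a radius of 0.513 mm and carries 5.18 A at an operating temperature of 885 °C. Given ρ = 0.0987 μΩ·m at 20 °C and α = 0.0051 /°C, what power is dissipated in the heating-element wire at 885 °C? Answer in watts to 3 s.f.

35.9 W

ρ = 0.0987 μΩ·m = 9.87×10^-8 Ω·m
A = πr² = π(5.1300e-04 m)² = 8.268e-07 m²
R₍20₎ = ρL/A = (9.87×10^-8)(2.07)/(8.268e-07) = 0.2471 Ω
R₍885₎ = R₍20₎(1 + αΔT) = 0.2471 × (1 + 0.0051×865) = 1.337 Ω
P = I²R = (5.18)² × 1.337 = 35.9 W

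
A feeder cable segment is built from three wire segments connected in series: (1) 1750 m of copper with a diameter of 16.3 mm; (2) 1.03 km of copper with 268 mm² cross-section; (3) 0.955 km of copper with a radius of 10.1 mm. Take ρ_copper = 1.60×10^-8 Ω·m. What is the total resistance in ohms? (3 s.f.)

Seg 1: A = π(d/2)² = π(8.1500e-03 m)² = 2.087e-04 m²
R_1 = (1.60×10^-8)(1750)/(2.087e-04) = 0.1342 Ω
Seg 2: A = 268 mm² = 2.680e-04 m²
R_2 = (1.60×10^-8)(1030)/(2.680e-04) = 0.06149 Ω
Seg 3: A = πr² = π(1.0100e-02 m)² = 3.205e-04 m²
R_3 = (1.60×10^-8)(955)/(3.205e-04) = 0.04768 Ω
R_total = R_1 + R_2 + R_3 = 0.243 Ω

0.243 Ω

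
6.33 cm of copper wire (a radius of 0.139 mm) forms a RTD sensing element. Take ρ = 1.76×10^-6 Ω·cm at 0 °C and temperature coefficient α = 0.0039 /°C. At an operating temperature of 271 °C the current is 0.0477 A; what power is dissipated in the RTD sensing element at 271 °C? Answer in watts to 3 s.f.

8.59×10^-5 W

ρ = 1.76×10^-6 Ω·cm = 1.76×10^-8 Ω·m
A = πr² = π(1.3900e-04 m)² = 6.070e-08 m²
R₍0₎ = ρL/A = (1.76×10^-8)(0.0633)/(6.070e-08) = 0.01835 Ω
R₍271₎ = R₍0₎(1 + αΔT) = 0.01835 × (1 + 0.0039×271) = 0.03775 Ω
P = I²R = (0.0477)² × 0.03775 = 8.59×10^-5 W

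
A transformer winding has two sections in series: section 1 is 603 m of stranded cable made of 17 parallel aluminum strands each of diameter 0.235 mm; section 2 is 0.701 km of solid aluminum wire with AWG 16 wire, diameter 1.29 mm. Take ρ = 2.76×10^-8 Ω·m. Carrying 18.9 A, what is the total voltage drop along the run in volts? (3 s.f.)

706 V

Section 1: A_strand = π(1.1750e-04)² = 4.337e-08 m²; R₁ = ρL/(N·A_s) = (2.76×10^-8)(603)/(17×4.337e-08) = 22.57 Ω
Section 2: A = π(1.29/2 mm)² = π(6.4500e-04 m)² = 1.307e-06 m²
R₂ = (2.76×10^-8)(701)/(1.307e-06) = 14.8 Ω
R = R₁ + R₂ = 37.37 Ω
V = IR = 18.9 × 37.37 = 706 V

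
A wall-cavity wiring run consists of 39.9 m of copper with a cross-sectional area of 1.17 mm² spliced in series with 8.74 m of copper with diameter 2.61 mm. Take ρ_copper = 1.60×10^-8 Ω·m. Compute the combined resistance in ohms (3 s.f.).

0.572 Ω

Segment 1: A = 1.17 mm² = 1.170e-06 m²
R₁ = ρL/A = (1.60×10^-8)(39.9)/(1.170e-06) = 0.5456 Ω
Segment 2: A = π(d/2)² = π(1.3050e-03 m)² = 5.350e-06 m²
R₂ = (1.60×10^-8)(8.74)/(5.350e-06) = 0.02614 Ω
R = R₁ + R₂ = 0.572 Ω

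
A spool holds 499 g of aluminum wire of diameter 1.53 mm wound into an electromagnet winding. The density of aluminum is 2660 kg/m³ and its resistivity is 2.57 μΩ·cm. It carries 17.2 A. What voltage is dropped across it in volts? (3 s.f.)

24.5 V

ρ = 2.57 μΩ·cm = 2.57×10^-8 Ω·m
A = π(d/2)² = π(7.6500e-04 m)² = 1.8385e-06 m²
L = m/(density·A) = 0.499/(2660×1.8385e-06) = 102 m
R = ρL/A = (2.57×10^-8)(102)/(1.8385e-06) = 1.426 Ω
V = IR = 17.2 × 1.426 = 24.5 V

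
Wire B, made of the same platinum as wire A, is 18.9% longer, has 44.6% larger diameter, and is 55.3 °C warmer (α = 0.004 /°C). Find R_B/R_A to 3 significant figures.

0.694

R ∝ ρL/d² with ρ ∝ (1+αΔT), so R_B/R_A = (1 + 18.9/100) × (1 + 44.6/100)⁻² × (1 + 0.004×55.3)
= 1.189 × 0.4783 × 1.221 = 0.694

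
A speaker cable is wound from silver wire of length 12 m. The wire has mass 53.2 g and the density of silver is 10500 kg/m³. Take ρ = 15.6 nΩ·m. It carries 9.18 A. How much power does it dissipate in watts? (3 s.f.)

37.4 W

ρ = 15.6 nΩ·m = 1.56×10^-8 Ω·m
A = m/(density·L) = 0.0532/(10500×12) = 4.2222e-07 m²
R = ρL/A = (1.56×10^-8)(12)/(4.2222e-07) = 0.4434 Ω
P = I²R = (9.18)² × 0.4434 = 37.4 W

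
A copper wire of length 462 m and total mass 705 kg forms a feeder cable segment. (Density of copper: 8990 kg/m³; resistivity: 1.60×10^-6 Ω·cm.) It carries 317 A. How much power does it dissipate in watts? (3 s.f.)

4380 W

ρ = 1.60×10^-6 Ω·cm = 1.60×10^-8 Ω·m
A = m/(density·L) = 705/(8990×462) = 1.6974e-04 m²
R = ρL/A = (1.60×10^-8)(462)/(1.6974e-04) = 0.04355 Ω
P = I²R = (317)² × 0.04355 = 4380 W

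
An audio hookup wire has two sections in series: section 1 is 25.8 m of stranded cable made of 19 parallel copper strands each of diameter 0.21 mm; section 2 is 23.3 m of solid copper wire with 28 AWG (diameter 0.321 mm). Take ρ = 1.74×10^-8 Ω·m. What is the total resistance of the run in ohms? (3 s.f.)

5.69 Ω

Section 1: A_strand = π(1.0500e-04)² = 3.464e-08 m²; R₁ = ρL/(N·A_s) = (1.74×10^-8)(25.8)/(19×3.464e-08) = 0.6822 Ω
Section 2: A = π(0.321/2 mm)² = π(1.6050e-04 m)² = 8.093e-08 m²
R₂ = (1.74×10^-8)(23.3)/(8.093e-08) = 5.01 Ω
R = R₁ + R₂ = 5.69 Ω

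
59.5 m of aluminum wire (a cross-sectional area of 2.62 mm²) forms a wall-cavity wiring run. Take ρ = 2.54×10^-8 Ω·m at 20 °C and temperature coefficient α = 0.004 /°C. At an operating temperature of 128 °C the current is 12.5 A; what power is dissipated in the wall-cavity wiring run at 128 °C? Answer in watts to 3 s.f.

129 W

A = 2.62 mm² = 2.620e-06 m²
R₍20₎ = ρL/A = (2.54×10^-8)(59.5)/(2.620e-06) = 0.5768 Ω
R₍128₎ = R₍20₎(1 + αΔT) = 0.5768 × (1 + 0.004×108) = 0.826 Ω
P = I²R = (12.5)² × 0.826 = 129 W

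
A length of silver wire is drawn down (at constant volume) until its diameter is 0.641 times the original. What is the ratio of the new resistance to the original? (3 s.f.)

Volume constant ⇒ L' = L/r² with r = 0.641. R' = ρL'/A' = ρ(L/r²)/(πr²d₀²/4) = R/r⁴.
Factor = 5.92

5.92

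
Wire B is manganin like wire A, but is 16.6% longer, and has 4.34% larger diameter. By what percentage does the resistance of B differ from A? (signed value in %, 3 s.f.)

R ∝ L/d², so R_B/R_A = (1 + 16.6/100) × (1 + 4.34/100)⁻²
= 1.166 × 0.9185 = 1.071
(R_B − R_A)/R_A = 1.071 − 1 = 7.10%

7.10%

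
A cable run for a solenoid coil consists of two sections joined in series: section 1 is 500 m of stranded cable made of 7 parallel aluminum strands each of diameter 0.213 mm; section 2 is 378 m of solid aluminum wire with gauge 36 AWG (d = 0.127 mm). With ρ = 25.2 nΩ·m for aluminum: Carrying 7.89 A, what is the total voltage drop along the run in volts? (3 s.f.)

6330 V

ρ = 25.2 nΩ·m = 2.52×10^-8 Ω·m
Section 1: A_strand = π(1.0650e-04)² = 3.563e-08 m²; R₁ = ρL/(N·A_s) = (2.52×10^-8)(500)/(7×3.563e-08) = 50.52 Ω
Section 2: A = π(0.127/2 mm)² = π(6.3500e-05 m)² = 1.267e-08 m²
R₂ = (2.52×10^-8)(378)/(1.267e-08) = 752 Ω
R = R₁ + R₂ = 802.5 Ω
V = IR = 7.89 × 802.5 = 6330 V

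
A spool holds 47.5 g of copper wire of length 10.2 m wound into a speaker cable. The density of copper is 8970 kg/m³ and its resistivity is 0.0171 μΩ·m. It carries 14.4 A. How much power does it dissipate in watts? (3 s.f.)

69.7 W

ρ = 0.0171 μΩ·m = 1.71×10^-8 Ω·m
A = m/(density·L) = 0.0475/(8970×10.2) = 5.1916e-07 m²
R = ρL/A = (1.71×10^-8)(10.2)/(5.1916e-07) = 0.336 Ω
P = I²R = (14.4)² × 0.336 = 69.7 W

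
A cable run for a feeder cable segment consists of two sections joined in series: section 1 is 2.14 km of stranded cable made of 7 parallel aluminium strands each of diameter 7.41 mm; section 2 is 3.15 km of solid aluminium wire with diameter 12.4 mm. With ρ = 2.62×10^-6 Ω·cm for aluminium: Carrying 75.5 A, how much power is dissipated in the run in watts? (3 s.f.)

4950 W

ρ = 2.62×10^-6 Ω·cm = 2.62×10^-8 Ω·m
Section 1: A_strand = π(3.7050e-03)² = 4.312e-05 m²; R₁ = ρL/(N·A_s) = (2.62×10^-8)(2140)/(7×4.312e-05) = 0.1857 Ω
Section 2: A = π(d/2)² = π(6.2000e-03 m)² = 1.208e-04 m²
R₂ = (2.62×10^-8)(3150)/(1.208e-04) = 0.6834 Ω
R = R₁ + R₂ = 0.8691 Ω
P = I²R = (75.5)² × 0.8691 = 4950 W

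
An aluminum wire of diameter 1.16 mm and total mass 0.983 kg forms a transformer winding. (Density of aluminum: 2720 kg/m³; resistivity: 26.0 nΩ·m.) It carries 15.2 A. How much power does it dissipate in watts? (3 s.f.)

1940 W

ρ = 26.0 nΩ·m = 2.60×10^-8 Ω·m
A = π(d/2)² = π(5.8000e-04 m)² = 1.0568e-06 m²
L = m/(density·A) = 0.983/(2720×1.0568e-06) = 342 m
R = ρL/A = (2.60×10^-8)(342)/(1.0568e-06) = 8.413 Ω
P = I²R = (15.2)² × 8.413 = 1940 W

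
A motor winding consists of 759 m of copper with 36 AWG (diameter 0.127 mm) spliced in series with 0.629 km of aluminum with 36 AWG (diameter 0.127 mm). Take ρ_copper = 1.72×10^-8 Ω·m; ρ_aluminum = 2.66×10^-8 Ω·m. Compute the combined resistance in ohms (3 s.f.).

2350 Ω

Segment 1: A = π(0.127/2 mm)² = π(6.3500e-05 m)² = 1.267e-08 m²
R₁ = ρL/A = (1.72×10^-8)(759)/(1.267e-08) = 1031 Ω
R₂ = (2.66×10^-8)(629)/(1.267e-08) = 1321 Ω
R = R₁ + R₂ = 2350 Ω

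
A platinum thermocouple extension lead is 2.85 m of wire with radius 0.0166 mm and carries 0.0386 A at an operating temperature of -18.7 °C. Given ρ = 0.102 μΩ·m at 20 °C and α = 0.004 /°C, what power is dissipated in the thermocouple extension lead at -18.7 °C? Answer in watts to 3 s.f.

ρ = 0.102 μΩ·m = 1.02×10^-7 Ω·m
A = πr² = π(1.6600e-05 m)² = 8.657e-10 m²
R₍20₎ = ρL/A = (1.02×10^-7)(2.85)/(8.657e-10) = 335.8 Ω
R₍-18.7₎ = R₍20₎(1 + αΔT) = 335.8 × (1 + 0.004×-38.7) = 283.8 Ω
P = I²R = (0.0386)² × 283.8 = 0.423 W

0.423 W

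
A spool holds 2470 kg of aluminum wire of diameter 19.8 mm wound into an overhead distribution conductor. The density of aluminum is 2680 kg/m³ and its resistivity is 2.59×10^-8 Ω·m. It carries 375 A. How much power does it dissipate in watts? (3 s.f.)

35400 W

A = π(d/2)² = π(9.9000e-03 m)² = 3.0791e-04 m²
L = m/(density·A) = 2470/(2680×3.0791e-04) = 2993 m
R = ρL/A = (2.59×10^-8)(2993)/(3.0791e-04) = 0.2518 Ω
P = I²R = (375)² × 0.2518 = 35400 W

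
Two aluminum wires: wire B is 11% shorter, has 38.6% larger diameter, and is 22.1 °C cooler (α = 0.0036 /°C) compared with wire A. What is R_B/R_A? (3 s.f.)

R ∝ ρL/d² with ρ ∝ (1+αΔT), so R_B/R_A = (1 − 11/100) × (1 + 38.6/100)⁻² × (1 − 0.0036×22.1)
= 0.89 × 0.5206 × 0.9204 = 0.426

0.426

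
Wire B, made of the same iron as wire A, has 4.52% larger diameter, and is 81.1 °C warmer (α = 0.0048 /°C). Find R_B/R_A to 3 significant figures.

1.27

R ∝ ρL/d² with ρ ∝ (1+αΔT), so R_B/R_A = (1 + 4.52/100)⁻² × (1 + 0.0048×81.1)
= 0.9154 × 1.389 = 1.27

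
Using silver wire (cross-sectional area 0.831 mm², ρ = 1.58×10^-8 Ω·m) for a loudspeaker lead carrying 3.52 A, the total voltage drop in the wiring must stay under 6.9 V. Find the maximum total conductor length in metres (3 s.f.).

103 m

A = 0.831 mm² = 8.310e-07 m²
L_max = V_max·A/(1·ρI) = (6.9)(8.310e-07)/(1.58×10^-8×3.52) = 103 m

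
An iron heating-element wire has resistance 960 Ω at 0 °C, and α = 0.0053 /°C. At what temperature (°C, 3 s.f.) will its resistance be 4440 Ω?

R = R₀(1 + α(T − T₀)) ⇒ T = T₀ + (R/R₀ − 1)/α
T = 0 + (4440/960 − 1)/0.0053 = 0 + (3.625)/0.0053 = 684 °C

684 °C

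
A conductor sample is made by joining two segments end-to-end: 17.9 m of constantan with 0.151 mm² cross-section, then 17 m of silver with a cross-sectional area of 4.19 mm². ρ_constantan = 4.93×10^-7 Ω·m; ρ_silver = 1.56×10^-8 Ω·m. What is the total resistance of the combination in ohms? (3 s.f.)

58.5 Ω

Segment 1: A = 0.151 mm² = 1.510e-07 m²
R₁ = ρL/A = (4.93×10^-7)(17.9)/(1.510e-07) = 58.44 Ω
Segment 2: A = 4.19 mm² = 4.190e-06 m²
R₂ = (1.56×10^-8)(17)/(4.190e-06) = 0.06329 Ω
R = R₁ + R₂ = 58.5 Ω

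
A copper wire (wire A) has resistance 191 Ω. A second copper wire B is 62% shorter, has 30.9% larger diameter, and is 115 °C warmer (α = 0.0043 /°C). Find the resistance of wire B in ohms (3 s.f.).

63.3 Ω

R ∝ ρL/d² with ρ ∝ (1+αΔT), so R_B/R_A = (1 − 62/100) × (1 + 30.9/100)⁻² × (1 + 0.0043×115)
= 0.38 × 0.5836 × 1.494 = 0.3314
R_B = 0.3314 × 191 = 63.3 Ω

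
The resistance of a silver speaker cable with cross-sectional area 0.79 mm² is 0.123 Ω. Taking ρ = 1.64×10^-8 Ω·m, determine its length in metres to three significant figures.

5.92 m

A = 0.79 mm² = 7.900e-07 m²
L = RA/ρ = (0.123)(7.900e-07)/(1.64×10^-8) = 5.92 m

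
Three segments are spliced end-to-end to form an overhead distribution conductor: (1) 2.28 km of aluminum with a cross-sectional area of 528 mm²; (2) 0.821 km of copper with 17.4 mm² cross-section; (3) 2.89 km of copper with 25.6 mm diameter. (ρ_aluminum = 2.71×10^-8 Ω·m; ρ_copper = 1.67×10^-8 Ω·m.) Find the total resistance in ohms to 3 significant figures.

0.999 Ω

Seg 1: A = 528 mm² = 5.280e-04 m²
R_1 = (2.71×10^-8)(2280)/(5.280e-04) = 0.117 Ω
Seg 2: A = 17.4 mm² = 1.740e-05 m²
R_2 = (1.67×10^-8)(821)/(1.740e-05) = 0.788 Ω
Seg 3: A = π(d/2)² = π(1.2800e-02 m)² = 5.147e-04 m²
R_3 = (1.67×10^-8)(2890)/(5.147e-04) = 0.09377 Ω
R_total = R_1 + R_2 + R_3 = 0.999 Ω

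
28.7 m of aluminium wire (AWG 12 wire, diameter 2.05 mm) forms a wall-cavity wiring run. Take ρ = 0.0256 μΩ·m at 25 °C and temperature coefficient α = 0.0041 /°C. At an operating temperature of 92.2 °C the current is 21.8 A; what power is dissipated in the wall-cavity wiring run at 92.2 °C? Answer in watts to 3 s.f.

ρ = 0.0256 μΩ·m = 2.56×10^-8 Ω·m
A = π(2.05/2 mm)² = π(1.0250e-03 m)² = 3.301e-06 m²
R₍25₎ = ρL/A = (2.56×10^-8)(28.7)/(3.301e-06) = 0.2226 Ω
R₍92.2₎ = R₍25₎(1 + αΔT) = 0.2226 × (1 + 0.0041×67.2) = 0.2839 Ω
P = I²R = (21.8)² × 0.2839 = 135 W

135 W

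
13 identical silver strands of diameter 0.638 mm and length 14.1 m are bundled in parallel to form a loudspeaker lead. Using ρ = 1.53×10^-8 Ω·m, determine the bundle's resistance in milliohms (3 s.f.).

51.9 mΩ

A_strand = π(3.1900e-04 m)² = 3.197e-07 m²
R_strand = ρL/A = (1.53×10^-8)(14.1)/(3.197e-07) = 0.6748 Ω
R_total = R_strand/N = 0.6748/13 = 51.9 mΩ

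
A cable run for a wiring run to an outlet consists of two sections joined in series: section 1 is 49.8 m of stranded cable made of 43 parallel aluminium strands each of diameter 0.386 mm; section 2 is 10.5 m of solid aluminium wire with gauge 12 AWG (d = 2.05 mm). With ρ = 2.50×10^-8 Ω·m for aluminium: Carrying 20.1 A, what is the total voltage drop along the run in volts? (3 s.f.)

6.57 V

Section 1: A_strand = π(1.9300e-04)² = 1.170e-07 m²; R₁ = ρL/(N·A_s) = (2.50×10^-8)(49.8)/(43×1.170e-07) = 0.2474 Ω
Section 2: A = π(2.05/2 mm)² = π(1.0250e-03 m)² = 3.301e-06 m²
R₂ = (2.50×10^-8)(10.5)/(3.301e-06) = 0.07953 Ω
R = R₁ + R₂ = 0.327 Ω
V = IR = 20.1 × 0.327 = 6.57 V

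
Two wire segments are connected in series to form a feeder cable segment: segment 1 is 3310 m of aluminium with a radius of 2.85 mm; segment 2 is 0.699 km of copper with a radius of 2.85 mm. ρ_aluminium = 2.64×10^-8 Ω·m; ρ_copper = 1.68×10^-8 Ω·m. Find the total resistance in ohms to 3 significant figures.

3.88 Ω

Segment 1: A = πr² = π(2.8500e-03 m)² = 2.552e-05 m²
R₁ = ρL/A = (2.64×10^-8)(3310)/(2.552e-05) = 3.424 Ω
R₂ = (1.68×10^-8)(699)/(2.552e-05) = 0.4602 Ω
R = R₁ + R₂ = 3.88 Ω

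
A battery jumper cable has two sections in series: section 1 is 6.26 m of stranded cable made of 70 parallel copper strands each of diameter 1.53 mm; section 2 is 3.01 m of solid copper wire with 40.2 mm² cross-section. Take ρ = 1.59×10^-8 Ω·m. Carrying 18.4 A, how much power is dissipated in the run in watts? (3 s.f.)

Section 1: A_strand = π(7.6500e-04)² = 1.839e-06 m²; R₁ = ρL/(N·A_s) = (1.59×10^-8)(6.26)/(70×1.839e-06) = 7.734×10^-4 Ω
Section 2: A = 40.2 mm² = 4.020e-05 m²
R₂ = (1.59×10^-8)(3.01)/(4.020e-05) = 0.001191 Ω
R = R₁ + R₂ = 0.001964 Ω
P = I²R = (18.4)² × 0.001964 = 0.665 W

0.665 W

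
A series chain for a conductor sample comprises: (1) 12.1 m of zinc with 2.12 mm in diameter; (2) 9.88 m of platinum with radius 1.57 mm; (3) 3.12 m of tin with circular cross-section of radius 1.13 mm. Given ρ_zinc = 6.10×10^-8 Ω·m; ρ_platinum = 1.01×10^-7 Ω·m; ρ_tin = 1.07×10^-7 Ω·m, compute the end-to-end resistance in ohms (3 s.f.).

0.421 Ω

Seg 1: A = π(d/2)² = π(1.0600e-03 m)² = 3.530e-06 m²
R_1 = (6.10×10^-8)(12.1)/(3.530e-06) = 0.2091 Ω
Seg 2: A = πr² = π(1.5700e-03 m)² = 7.744e-06 m²
R_2 = (1.01×10^-7)(9.88)/(7.744e-06) = 0.1289 Ω
Seg 3: A = πr² = π(1.1300e-03 m)² = 4.011e-06 m²
R_3 = (1.07×10^-7)(3.12)/(4.011e-06) = 0.08322 Ω
R_total = R_1 + R_2 + R_3 = 0.421 Ω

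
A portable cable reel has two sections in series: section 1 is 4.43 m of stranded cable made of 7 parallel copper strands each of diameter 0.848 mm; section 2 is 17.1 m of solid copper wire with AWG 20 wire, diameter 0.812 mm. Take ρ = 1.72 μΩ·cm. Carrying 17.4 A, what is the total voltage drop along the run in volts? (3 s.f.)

ρ = 1.72 μΩ·cm = 1.72×10^-8 Ω·m
Section 1: A_strand = π(4.2400e-04)² = 5.648e-07 m²; R₁ = ρL/(N·A_s) = (1.72×10^-8)(4.43)/(7×5.648e-07) = 0.01927 Ω
Section 2: A = π(0.812/2 mm)² = π(4.0600e-04 m)² = 5.178e-07 m²
R₂ = (1.72×10^-8)(17.1)/(5.178e-07) = 0.568 Ω
R = R₁ + R₂ = 0.5872 Ω
V = IR = 17.4 × 0.5872 = 10.2 V

10.2 V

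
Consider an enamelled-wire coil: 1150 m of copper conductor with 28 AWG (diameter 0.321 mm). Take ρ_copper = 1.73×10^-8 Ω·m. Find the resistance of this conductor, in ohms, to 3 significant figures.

246 Ω

A = π(0.321/2 mm)² = π(1.6050e-04 m)² = 8.093e-08 m²
R = ρL/A = (1.73×10^-8)(1150 m)/(8.093e-08 m²) = 246 Ω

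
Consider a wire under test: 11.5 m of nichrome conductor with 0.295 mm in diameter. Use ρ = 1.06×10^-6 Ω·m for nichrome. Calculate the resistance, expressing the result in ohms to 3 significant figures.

A = π(d/2)² = π(1.4750e-04 m)² = 6.835e-08 m²
R = ρL/A = (1.06×10^-6)(11.5 m)/(6.835e-08 m²) = 178 Ω

178 Ω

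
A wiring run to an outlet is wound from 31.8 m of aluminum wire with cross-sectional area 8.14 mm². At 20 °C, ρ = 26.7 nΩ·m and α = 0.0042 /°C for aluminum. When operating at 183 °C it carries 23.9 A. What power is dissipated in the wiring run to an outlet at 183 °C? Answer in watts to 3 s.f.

100 W

ρ = 26.7 nΩ·m = 2.67×10^-8 Ω·m
A = 8.14 mm² = 8.140e-06 m²
R₍20₎ = ρL/A = (2.67×10^-8)(31.8)/(8.140e-06) = 0.1043 Ω
R₍183₎ = R₍20₎(1 + αΔT) = 0.1043 × (1 + 0.0042×163) = 0.1757 Ω
P = I²R = (23.9)² × 0.1757 = 100 W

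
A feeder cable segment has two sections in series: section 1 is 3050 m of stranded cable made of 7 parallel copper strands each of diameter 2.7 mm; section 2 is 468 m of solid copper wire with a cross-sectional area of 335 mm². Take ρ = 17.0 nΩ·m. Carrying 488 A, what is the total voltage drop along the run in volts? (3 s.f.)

ρ = 17.0 nΩ·m = 1.70×10^-8 Ω·m
Section 1: A_strand = π(1.3500e-03)² = 5.726e-06 m²; R₁ = ρL/(N·A_s) = (1.70×10^-8)(3050)/(7×5.726e-06) = 1.294 Ω
Section 2: A = 335 mm² = 3.350e-04 m²
R₂ = (1.70×10^-8)(468)/(3.350e-04) = 0.02375 Ω
R = R₁ + R₂ = 1.317 Ω
V = IR = 488 × 1.317 = 643 V

643 V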